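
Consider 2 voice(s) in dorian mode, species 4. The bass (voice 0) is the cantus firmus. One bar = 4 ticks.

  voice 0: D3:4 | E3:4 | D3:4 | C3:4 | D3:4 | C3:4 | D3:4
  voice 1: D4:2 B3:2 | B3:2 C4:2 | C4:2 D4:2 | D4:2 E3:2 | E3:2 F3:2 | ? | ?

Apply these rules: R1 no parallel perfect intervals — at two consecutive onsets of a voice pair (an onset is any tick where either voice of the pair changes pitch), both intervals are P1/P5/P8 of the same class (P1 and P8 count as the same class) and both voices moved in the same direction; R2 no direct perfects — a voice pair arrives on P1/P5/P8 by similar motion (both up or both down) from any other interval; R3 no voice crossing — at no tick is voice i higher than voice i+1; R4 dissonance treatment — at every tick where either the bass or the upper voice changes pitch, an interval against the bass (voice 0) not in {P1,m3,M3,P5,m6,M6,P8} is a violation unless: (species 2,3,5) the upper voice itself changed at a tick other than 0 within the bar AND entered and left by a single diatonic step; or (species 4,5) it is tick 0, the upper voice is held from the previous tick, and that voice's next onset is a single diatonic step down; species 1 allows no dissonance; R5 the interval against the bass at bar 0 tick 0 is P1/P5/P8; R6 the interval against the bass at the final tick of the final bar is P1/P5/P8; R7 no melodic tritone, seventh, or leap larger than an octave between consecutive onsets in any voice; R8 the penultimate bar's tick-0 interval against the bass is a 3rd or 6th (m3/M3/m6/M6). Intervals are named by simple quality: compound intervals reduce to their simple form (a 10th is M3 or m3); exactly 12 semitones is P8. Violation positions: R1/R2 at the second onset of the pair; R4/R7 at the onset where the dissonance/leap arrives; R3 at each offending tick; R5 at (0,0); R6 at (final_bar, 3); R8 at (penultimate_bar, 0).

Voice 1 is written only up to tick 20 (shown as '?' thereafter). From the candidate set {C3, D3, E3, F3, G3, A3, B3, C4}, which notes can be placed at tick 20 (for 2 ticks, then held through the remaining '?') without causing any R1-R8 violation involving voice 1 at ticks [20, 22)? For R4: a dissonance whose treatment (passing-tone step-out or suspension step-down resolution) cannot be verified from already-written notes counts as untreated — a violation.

{A3, E3}

C3: violates R2,R8
D3: violates R4,R8
E3: legal
F3: violates R4,R8
G3: violates R8
A3: legal
B3: violates R4,R7,R8
C4: violates R8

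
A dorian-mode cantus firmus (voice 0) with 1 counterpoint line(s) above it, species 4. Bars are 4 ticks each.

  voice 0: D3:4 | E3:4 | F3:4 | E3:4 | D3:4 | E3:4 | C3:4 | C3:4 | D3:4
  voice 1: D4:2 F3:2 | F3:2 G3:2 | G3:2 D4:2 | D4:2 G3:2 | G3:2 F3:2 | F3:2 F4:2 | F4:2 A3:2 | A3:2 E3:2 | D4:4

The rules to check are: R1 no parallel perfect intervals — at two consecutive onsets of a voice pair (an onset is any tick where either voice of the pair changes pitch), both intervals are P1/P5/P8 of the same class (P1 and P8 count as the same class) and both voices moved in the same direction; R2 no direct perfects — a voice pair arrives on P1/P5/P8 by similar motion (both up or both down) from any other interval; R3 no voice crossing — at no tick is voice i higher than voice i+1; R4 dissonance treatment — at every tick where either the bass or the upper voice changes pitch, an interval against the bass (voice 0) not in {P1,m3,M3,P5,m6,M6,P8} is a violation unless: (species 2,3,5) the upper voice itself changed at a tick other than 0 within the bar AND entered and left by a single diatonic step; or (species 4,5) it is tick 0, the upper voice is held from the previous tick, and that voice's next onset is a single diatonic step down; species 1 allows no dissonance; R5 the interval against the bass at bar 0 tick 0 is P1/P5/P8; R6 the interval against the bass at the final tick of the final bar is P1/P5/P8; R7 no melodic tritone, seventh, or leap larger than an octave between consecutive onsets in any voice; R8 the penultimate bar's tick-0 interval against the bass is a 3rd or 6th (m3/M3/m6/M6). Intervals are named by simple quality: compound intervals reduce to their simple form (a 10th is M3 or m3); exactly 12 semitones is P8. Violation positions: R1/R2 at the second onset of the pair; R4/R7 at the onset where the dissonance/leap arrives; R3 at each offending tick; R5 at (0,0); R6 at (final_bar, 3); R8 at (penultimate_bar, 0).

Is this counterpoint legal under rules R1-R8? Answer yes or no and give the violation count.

No (8 violations)

bar 0: v0=D3 v1=D4 (P8)
bar 1: v0=E3 v1=F3 (m2)
bar 2: v0=F3 v1=G3 (M2)
bar 3: v0=E3 v1=D4 (m7)
bar 4: v0=D3 v1=G3 (P4)
bar 5: v0=E3 v1=F3 (m2)
bar 6: v0=C3 v1=F4 (P4)
bar 7: v0=C3 v1=A3 (M6)
bar 8: v0=D3 v1=D4 (P8)
  R4 @ bar1.0: E3/F3 m2 untreated
  R4 @ bar2.0: F3/G3 M2 untreated
  R4 @ bar3.0: E3/D4 m7 untreated
  R4 @ bar5.0: E3/F3 m2 untreated
  R4 @ bar5.2: E3/F4 m2 untreated
  R4 @ bar6.0: C3/F4 P4 untreated
  R2 @ bar8.0: C3/E3 M3 -> D3/D4 P8 similar
  R7 @ bar8.0: E3->D4 leap 10st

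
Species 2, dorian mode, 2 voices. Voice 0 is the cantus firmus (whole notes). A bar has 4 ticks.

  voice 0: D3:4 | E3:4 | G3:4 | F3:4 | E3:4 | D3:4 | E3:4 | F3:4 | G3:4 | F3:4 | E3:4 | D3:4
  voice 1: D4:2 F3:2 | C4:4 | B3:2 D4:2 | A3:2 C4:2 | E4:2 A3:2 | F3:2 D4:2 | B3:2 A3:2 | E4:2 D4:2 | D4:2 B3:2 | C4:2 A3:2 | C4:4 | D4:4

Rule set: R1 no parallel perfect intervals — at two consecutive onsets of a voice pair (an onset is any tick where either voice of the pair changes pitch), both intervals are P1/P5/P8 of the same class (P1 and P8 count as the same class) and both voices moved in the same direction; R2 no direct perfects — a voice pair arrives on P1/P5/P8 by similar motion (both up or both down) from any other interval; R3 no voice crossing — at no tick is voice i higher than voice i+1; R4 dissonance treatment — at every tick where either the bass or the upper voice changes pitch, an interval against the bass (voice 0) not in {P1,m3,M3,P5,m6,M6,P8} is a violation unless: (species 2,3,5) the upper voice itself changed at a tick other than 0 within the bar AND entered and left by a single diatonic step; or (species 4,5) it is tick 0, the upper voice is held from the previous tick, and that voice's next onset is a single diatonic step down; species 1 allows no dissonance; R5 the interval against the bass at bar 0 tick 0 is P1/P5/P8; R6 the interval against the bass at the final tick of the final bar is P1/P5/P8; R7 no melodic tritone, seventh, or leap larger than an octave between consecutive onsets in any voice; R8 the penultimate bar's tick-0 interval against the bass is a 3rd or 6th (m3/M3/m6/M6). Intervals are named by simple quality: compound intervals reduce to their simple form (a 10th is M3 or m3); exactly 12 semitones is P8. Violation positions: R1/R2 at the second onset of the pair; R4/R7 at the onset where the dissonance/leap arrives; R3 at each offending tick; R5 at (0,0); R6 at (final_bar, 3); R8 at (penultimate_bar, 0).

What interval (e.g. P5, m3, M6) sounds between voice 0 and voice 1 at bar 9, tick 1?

P5

voice 0=F3 voice 1=C4 -> P5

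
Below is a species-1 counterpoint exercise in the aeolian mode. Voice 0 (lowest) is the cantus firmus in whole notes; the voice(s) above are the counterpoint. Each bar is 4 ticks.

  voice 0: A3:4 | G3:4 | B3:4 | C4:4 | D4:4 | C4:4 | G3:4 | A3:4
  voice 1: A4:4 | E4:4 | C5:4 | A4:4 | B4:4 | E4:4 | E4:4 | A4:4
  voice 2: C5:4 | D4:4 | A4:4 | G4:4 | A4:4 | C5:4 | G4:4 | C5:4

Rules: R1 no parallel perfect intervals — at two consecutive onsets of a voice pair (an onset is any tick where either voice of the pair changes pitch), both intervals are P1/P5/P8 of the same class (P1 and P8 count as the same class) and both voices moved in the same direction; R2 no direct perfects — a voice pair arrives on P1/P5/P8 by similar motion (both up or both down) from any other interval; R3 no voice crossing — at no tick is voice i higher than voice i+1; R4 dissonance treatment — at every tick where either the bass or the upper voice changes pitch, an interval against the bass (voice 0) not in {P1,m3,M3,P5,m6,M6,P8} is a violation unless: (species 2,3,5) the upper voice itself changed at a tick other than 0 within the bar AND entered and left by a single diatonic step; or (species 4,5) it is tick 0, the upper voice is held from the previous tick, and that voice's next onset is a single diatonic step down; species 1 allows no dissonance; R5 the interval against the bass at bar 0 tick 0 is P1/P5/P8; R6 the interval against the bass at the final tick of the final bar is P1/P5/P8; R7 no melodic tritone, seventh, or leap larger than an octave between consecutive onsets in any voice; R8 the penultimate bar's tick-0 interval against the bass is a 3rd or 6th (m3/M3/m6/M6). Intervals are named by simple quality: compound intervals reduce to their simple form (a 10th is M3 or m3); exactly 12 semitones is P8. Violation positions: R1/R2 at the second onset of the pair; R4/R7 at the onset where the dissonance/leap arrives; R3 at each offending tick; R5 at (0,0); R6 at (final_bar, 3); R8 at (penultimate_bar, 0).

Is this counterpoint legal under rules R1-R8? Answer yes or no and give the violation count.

No (26 violations)

bar 0: v0=A3 v1=A4 v2=C5 (m3)
bar 1: v0=G3 v1=E4 v2=D4 (P5)
bar 2: v0=B3 v1=C5 v2=A4 (m7)
bar 3: v0=C4 v1=A4 v2=G4 (P5)
bar 4: v0=D4 v1=B4 v2=A4 (P5)
bar 5: v0=C4 v1=E4 v2=C5 (P8)
bar 6: v0=G3 v1=E4 v2=G4 (P8)
bar 7: v0=A3 v1=A4 v2=C5 (m3)
  R5 @ bar0.0: opens on m3
  R2 @ bar1.0: A3/C5 m3 -> G3/D4 P5 similar
  R3 @ bar1.0: E4 above D4
  R7 @ bar1.0: C5->D4 leap 10st
  R3 @ bar1.1: E4 above D4
  R3 @ bar1.2: E4 above D4
  R3 @ bar1.3: E4 above D4
  R3 @ bar2.0: C5 above A4
  R4 @ bar2.0: B3/C5 m2 untreated
  R4 @ bar2.0: B3/A4 m7 untreated
  R3 @ bar2.1: C5 above A4
  R3 @ bar2.2: C5 above A4
  R3 @ bar2.3: C5 above A4
  R3 @ bar3.0: A4 above G4
  R3 @ bar3.1: A4 above G4
  R3 @ bar3.2: A4 above G4
  R3 @ bar3.3: A4 above G4
  R1 @ bar4.0: C4/G4 P5 -> D4/A4 P5 similar
  R3 @ bar4.0: B4 above A4
  R3 @ bar4.1: B4 above A4
  R3 @ bar4.2: B4 above A4
  R3 @ bar4.3: B4 above A4
  R1 @ bar6.0: C4/C5 P8 -> G3/G4 P8 similar
  R8 @ bar6.0: penult P8 not 3rd/6th
  R2 @ bar7.0: G3/E4 M6 -> A3/A4 P8 similar
  R6 @ bar7.3: closes on m3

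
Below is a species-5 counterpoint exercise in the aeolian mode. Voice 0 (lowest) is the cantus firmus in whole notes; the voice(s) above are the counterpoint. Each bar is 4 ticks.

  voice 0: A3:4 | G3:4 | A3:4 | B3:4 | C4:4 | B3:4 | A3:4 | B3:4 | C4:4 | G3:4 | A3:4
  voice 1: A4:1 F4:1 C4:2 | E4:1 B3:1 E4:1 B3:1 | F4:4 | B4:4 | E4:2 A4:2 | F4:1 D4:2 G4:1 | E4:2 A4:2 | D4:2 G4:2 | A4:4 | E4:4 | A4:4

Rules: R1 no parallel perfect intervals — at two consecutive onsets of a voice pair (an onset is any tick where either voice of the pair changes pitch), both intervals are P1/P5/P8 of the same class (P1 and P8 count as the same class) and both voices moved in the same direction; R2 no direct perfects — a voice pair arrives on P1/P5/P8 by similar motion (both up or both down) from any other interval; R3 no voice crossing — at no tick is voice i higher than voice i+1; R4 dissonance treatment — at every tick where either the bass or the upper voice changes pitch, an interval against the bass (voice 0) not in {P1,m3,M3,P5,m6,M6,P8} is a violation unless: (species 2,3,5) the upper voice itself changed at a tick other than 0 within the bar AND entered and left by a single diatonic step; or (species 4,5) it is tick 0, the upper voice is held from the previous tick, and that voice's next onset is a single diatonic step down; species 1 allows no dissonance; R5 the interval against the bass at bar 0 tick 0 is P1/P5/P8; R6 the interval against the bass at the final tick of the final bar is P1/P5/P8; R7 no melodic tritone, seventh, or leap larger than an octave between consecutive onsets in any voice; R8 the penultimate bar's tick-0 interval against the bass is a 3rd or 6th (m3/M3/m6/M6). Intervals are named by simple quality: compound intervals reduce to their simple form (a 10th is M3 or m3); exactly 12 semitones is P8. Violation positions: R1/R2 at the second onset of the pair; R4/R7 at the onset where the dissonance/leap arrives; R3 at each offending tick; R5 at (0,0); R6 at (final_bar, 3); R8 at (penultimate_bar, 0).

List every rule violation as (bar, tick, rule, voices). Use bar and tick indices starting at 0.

(2, 0, R7, (1,))
(3, 0, R2, (0, 1))
(3, 0, R7, (1,))
(5, 0, R4, (0, 1))
(6, 0, R2, (0, 1))
(10, 0, R2, (0, 1))

bar 0: v0=A3 v1=A4 downbeat P8
bar 1: v0=G3 v1=E4 downbeat M6
bar 2: v0=A3 v1=F4 downbeat m6
bar 3: v0=B3 v1=B4 downbeat P8
bar 4: v0=C4 v1=E4 downbeat M3
bar 5: v0=B3 v1=F4 downbeat TT
bar 6: v0=A3 v1=E4 downbeat P5
bar 7: v0=B3 v1=D4 downbeat m3
bar 8: v0=C4 v1=A4 downbeat M6
bar 9: v0=G3 v1=E4 downbeat M6
bar 10: v0=A3 v1=A4 downbeat P8
  -> R7 @ bar 2 tick 0 v(1,): B3->F4 leap 6st
  -> R2 @ bar 3 tick 0 v(0, 1): A3/F4 m6 -> B3/B4 P8 similar
  -> R7 @ bar 3 tick 0 v(1,): F4->B4 leap 6st
  -> R4 @ bar 5 tick 0 v(0, 1): B3/F4 TT untreated
  -> R2 @ bar 6 tick 0 v(0, 1): B3/G4 m6 -> A3/E4 P5 similar
  -> R2 @ bar 10 tick 0 v(0, 1): G3/E4 M6 -> A3/A4 P8 similar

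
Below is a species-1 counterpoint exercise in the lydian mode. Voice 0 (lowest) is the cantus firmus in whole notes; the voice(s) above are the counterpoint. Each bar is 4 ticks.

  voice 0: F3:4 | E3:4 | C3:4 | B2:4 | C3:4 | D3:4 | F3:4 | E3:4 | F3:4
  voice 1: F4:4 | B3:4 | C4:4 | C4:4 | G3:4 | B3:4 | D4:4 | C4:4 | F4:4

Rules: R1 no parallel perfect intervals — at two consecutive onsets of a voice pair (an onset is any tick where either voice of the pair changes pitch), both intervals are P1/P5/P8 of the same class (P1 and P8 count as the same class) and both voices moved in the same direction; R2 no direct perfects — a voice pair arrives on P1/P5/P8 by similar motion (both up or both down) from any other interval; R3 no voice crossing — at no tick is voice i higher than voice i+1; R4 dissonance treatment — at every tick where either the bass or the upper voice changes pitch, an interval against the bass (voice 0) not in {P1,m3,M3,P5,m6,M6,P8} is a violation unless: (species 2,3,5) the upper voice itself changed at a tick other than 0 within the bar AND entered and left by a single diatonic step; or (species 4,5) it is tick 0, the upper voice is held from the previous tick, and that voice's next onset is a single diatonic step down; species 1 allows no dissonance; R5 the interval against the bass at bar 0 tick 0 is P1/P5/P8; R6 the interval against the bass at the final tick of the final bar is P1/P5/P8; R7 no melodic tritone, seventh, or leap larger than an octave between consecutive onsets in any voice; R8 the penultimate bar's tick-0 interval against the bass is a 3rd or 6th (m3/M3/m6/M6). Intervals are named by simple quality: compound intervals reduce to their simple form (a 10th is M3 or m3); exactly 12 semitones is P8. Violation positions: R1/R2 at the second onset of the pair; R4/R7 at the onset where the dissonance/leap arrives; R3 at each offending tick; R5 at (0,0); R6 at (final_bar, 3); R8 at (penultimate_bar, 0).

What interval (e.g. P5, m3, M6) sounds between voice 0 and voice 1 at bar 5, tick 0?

M6

voice 0=D3 voice 1=B3 -> M6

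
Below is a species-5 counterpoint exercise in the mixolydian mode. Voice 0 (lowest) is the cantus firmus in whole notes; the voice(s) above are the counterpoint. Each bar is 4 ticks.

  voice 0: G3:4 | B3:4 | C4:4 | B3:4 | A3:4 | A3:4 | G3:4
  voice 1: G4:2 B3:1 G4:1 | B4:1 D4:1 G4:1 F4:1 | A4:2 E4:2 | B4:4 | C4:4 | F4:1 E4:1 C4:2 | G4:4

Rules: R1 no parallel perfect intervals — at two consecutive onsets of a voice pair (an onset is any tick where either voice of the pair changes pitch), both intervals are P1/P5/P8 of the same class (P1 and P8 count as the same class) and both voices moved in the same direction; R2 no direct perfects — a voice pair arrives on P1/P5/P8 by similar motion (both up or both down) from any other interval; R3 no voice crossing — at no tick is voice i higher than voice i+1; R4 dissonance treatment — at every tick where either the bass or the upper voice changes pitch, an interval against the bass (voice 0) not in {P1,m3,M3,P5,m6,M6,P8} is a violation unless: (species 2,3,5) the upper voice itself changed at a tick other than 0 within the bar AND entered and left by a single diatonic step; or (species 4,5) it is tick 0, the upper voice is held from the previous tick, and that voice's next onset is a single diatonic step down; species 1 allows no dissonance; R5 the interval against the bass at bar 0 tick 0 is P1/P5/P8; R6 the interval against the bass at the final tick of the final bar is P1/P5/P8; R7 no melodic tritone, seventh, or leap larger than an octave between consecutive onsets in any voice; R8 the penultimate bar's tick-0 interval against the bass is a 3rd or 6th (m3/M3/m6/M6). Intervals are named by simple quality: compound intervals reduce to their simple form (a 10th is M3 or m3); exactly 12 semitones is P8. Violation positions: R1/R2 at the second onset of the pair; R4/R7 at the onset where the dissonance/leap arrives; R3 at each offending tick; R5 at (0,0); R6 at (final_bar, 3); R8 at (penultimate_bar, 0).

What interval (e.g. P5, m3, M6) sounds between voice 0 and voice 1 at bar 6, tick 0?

P8

voice 0=G3 voice 1=G4 -> P8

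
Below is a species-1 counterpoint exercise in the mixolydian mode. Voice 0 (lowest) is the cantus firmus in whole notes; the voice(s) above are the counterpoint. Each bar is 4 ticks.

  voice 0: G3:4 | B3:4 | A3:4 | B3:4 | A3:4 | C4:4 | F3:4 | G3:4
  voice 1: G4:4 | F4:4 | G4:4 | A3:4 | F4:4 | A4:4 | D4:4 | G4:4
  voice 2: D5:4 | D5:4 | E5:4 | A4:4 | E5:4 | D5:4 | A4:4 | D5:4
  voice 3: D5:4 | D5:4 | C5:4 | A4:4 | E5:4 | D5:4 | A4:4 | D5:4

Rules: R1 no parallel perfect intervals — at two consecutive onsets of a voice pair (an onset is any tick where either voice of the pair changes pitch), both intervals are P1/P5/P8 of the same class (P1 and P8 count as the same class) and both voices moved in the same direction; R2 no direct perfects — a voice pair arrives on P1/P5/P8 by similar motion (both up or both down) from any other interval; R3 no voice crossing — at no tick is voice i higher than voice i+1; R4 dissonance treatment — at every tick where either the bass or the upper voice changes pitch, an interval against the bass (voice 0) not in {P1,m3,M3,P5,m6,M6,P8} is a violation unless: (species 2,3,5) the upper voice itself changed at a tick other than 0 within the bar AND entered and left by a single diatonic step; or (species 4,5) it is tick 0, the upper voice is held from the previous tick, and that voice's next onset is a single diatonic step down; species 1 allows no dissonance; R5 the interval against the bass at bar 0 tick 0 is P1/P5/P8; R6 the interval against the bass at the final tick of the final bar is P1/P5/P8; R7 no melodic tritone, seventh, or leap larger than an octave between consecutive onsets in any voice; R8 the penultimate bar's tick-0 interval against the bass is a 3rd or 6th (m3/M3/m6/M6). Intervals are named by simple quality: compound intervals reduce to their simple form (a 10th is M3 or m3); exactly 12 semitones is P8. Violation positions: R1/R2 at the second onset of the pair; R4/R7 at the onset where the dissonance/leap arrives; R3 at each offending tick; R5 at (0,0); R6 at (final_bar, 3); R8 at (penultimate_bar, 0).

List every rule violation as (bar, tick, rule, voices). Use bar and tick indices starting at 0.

bar 0: v0=G3 v1=G4 v2=D5 v3=D5 downbeat P5
bar 1: v0=B3 v1=F4 v2=D5 v3=D5 downbeat m3
bar 2: v0=A3 v1=G4 v2=E5 v3=C5 downbeat m3
bar 3: v0=B3 v1=A3 v2=A4 v3=A4 downbeat m7
bar 4: v0=A3 v1=F4 v2=E5 v3=E5 downbeat P5
bar 5: v0=C4 v1=A4 v2=D5 v3=D5 downbeat M2
bar 6: v0=F3 v1=D4 v2=A4 v3=A4 downbeat M3
bar 7: v0=G3 v1=G4 v2=D5 v3=D5 downbeat P5
  -> R4 @ bar 1 tick 0 v(0, 1): B3/F4 TT untreated
  -> R3 @ bar 2 tick 0 v(2, 3): E5 above C5
  -> R4 @ bar 2 tick 0 v(0, 1): A3/G4 m7 untreated
  -> R3 @ bar 2 tick 1 v(2, 3): E5 above C5
  -> R3 @ bar 2 tick 2 v(2, 3): E5 above C5
  -> R3 @ bar 2 tick 3 v(2, 3): E5 above C5
  -> R2 @ bar 3 tick 0 v(1, 2): G4/E5 M6 -> A3/A4 P8 similar
  -> R2 @ bar 3 tick 0 v(1, 3): G4/C5 P4 -> A3/A4 P8 similar
  -> R2 @ bar 3 tick 0 v(2, 3): E5/C5 M3 -> A4/A4 P1 similar
  -> R3 @ bar 3 tick 0 v(0, 1): B3 above A3
  -> R4 @ bar 3 tick 0 v(0, 1): B3/A3 M2 untreated
  -> R4 @ bar 3 tick 0 v(0, 2): B3/A4 m7 untreated
  -> R4 @ bar 3 tick 0 v(0, 3): B3/A4 m7 untreated
  -> R7 @ bar 3 tick 0 v(1,): G4->A3 leap 10st
  -> R3 @ bar 3 tick 1 v(0, 1): B3 above A3
  -> R3 @ bar 3 tick 2 v(0, 1): B3 above A3
  -> R3 @ bar 3 tick 3 v(0, 1): B3 above A3
  -> R1 @ bar 4 tick 0 v(2, 3): A4/A4 P1 -> E5/E5 P1 similar
  -> R1 @ bar 5 tick 0 v(2, 3): E5/E5 P1 -> D5/D5 P1 similar
  -> R4 @ bar 5 tick 0 v(0, 2): C4/D5 M2 untreated
  -> R4 @ bar 5 tick 0 v(0, 3): C4/D5 M2 untreated
  -> R1 @ bar 6 tick 0 v(2, 3): D5/D5 P1 -> A4/A4 P1 similar
  -> R2 @ bar 6 tick 0 v(1, 2): A4/D5 P4 -> D4/A4 P5 similar
  -> R2 @ bar 6 tick 0 v(1, 3): A4/D5 P4 -> D4/A4 P5 similar
  -> R1 @ bar 7 tick 0 v(1, 2): D4/A4 P5 -> G4/D5 P5 similar
  -> R1 @ bar 7 tick 0 v(1, 3): D4/A4 P5 -> G4/D5 P5 similar
  -> R1 @ bar 7 tick 0 v(2, 3): A4/A4 P1 -> D5/D5 P1 similar
  -> R2 @ bar 7 tick 0 v(0, 1): F3/D4 M6 -> G3/G4 P8 similar
  -> R2 @ bar 7 tick 0 v(0, 2): F3/A4 M3 -> G3/D5 P5 similar
  -> R2 @ bar 7 tick 0 v(0, 3): F3/A4 M3 -> G3/D5 P5 similar

(1, 0, R4, (0, 1))
(2, 0, R3, (2, 3))
(2, 0, R4, (0, 1))
(2, 1, R3, (2, 3))
(2, 2, R3, (2, 3))
(2, 3, R3, (2, 3))
(3, 0, R2, (1, 2))
(3, 0, R2, (1, 3))
(3, 0, R2, (2, 3))
(3, 0, R3, (0, 1))
(3, 0, R4, (0, 1))
(3, 0, R4, (0, 2))
(3, 0, R4, (0, 3))
(3, 0, R7, (1,))
(3, 1, R3, (0, 1))
(3, 2, R3, (0, 1))
(3, 3, R3, (0, 1))
(4, 0, R1, (2, 3))
(5, 0, R1, (2, 3))
(5, 0, R4, (0, 2))
(5, 0, R4, (0, 3))
(6, 0, R1, (2, 3))
(6, 0, R2, (1, 2))
(6, 0, R2, (1, 3))
(7, 0, R1, (1, 2))
(7, 0, R1, (1, 3))
(7, 0, R1, (2, 3))
(7, 0, R2, (0, 1))
(7, 0, R2, (0, 2))
(7, 0, R2, (0, 3))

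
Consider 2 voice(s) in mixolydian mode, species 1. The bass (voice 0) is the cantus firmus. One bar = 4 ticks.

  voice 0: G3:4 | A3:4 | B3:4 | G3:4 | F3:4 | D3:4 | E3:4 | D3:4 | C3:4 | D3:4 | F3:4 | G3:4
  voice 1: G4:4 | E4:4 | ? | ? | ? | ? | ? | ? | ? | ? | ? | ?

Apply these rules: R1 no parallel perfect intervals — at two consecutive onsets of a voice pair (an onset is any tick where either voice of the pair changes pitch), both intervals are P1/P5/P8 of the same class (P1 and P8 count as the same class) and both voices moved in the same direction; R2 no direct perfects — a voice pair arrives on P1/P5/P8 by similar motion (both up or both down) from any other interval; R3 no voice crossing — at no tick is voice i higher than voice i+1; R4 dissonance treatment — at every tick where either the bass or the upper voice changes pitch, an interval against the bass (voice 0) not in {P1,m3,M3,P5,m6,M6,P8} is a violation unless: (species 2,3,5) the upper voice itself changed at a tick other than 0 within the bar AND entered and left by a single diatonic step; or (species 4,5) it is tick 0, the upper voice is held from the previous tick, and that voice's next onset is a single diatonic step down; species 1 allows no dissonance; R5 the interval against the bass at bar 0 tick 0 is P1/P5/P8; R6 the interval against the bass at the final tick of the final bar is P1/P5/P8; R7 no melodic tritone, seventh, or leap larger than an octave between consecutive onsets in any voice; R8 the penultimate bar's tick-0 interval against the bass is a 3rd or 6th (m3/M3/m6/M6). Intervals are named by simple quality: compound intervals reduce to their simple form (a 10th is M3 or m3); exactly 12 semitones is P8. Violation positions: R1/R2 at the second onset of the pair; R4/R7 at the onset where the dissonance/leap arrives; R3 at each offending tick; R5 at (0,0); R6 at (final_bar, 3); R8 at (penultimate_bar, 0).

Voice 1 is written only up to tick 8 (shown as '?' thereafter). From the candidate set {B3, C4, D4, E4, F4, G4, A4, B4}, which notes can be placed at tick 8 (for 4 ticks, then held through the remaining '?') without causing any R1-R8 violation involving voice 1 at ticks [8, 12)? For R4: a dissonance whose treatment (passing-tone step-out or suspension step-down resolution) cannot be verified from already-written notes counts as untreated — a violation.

B3: legal
C4: violates R4
D4: legal
E4: violates R4
F4: violates R4
G4: legal
A4: violates R4
B4: violates R2

{B3, D4, G4}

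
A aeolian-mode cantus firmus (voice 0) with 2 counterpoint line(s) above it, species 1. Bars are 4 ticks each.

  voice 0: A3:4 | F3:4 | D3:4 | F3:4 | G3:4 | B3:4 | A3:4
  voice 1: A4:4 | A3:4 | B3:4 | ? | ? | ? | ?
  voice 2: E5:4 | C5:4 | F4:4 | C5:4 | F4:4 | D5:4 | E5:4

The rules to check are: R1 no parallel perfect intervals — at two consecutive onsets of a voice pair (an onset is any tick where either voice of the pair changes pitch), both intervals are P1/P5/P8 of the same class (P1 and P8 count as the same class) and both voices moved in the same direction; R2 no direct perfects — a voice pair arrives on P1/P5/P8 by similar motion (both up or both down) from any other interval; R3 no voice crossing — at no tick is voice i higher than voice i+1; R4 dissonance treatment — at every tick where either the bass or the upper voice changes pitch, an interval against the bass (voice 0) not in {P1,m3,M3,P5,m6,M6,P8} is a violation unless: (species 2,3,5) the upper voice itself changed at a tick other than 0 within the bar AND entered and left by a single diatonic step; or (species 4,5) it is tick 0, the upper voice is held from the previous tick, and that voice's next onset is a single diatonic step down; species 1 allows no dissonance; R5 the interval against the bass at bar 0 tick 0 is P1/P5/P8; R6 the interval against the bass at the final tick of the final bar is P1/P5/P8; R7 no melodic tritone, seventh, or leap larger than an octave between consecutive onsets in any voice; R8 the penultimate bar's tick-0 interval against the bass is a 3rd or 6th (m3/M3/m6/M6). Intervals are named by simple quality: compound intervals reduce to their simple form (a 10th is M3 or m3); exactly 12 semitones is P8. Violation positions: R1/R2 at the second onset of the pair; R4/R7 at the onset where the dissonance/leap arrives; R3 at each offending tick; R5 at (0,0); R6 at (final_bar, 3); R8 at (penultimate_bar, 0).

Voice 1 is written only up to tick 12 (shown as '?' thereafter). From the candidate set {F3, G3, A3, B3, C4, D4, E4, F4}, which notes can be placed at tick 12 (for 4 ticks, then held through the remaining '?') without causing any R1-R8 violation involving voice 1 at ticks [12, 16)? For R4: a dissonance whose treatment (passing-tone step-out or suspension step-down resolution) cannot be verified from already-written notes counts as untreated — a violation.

F3: violates R7
G3: violates R4
A3: legal
B3: violates R4
C4: violates R2
D4: legal
E4: violates R4
F4: violates R2,R7

{A3, D4}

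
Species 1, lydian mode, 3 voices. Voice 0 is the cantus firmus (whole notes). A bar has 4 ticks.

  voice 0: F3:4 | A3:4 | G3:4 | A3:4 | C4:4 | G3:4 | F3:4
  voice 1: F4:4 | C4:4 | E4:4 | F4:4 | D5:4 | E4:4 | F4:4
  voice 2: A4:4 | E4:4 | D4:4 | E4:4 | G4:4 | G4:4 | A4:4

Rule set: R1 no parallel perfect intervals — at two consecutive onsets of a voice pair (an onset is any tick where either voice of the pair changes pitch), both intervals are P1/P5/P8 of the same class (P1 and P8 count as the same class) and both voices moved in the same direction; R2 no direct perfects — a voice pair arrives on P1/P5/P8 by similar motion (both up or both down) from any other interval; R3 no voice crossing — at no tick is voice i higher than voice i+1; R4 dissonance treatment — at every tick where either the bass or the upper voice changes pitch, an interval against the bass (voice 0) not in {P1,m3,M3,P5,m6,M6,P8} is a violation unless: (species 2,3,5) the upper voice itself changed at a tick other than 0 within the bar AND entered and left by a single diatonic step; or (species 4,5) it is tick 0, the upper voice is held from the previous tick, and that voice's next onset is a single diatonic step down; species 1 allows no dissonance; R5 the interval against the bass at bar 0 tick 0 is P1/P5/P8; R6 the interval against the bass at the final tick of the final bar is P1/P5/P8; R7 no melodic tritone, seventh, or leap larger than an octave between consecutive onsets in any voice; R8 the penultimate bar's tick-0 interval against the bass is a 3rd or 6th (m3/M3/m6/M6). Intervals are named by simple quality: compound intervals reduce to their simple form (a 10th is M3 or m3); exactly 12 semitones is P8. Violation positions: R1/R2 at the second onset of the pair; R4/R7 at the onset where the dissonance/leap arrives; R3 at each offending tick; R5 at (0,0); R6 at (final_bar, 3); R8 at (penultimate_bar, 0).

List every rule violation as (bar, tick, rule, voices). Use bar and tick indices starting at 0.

bar 0: v0=F3 v1=F4 v2=A4 downbeat M3
bar 1: v0=A3 v1=C4 v2=E4 downbeat P5
bar 2: v0=G3 v1=E4 v2=D4 downbeat P5
bar 3: v0=A3 v1=F4 v2=E4 downbeat P5
bar 4: v0=C4 v1=D5 v2=G4 downbeat P5
bar 5: v0=G3 v1=E4 v2=G4 downbeat P8
bar 6: v0=F3 v1=F4 v2=A4 downbeat M3
  -> R5 @ bar 0 tick 0 v(0, 2): opens on M3
  -> R1 @ bar 2 tick 0 v(0, 2): A3/E4 P5 -> G3/D4 P5 similar
  -> R3 @ bar 2 tick 0 v(1, 2): E4 above D4
  -> R3 @ bar 2 tick 1 v(1, 2): E4 above D4
  -> R3 @ bar 2 tick 2 v(1, 2): E4 above D4
  -> R3 @ bar 2 tick 3 v(1, 2): E4 above D4
  -> R1 @ bar 3 tick 0 v(0, 2): G3/D4 P5 -> A3/E4 P5 similar
  -> R3 @ bar 3 tick 0 v(1, 2): F4 above E4
  -> R3 @ bar 3 tick 1 v(1, 2): F4 above E4
  -> R3 @ bar 3 tick 2 v(1, 2): F4 above E4
  -> R3 @ bar 3 tick 3 v(1, 2): F4 above E4
  -> R1 @ bar 4 tick 0 v(0, 2): A3/E4 P5 -> C4/G4 P5 similar
  -> R2 @ bar 4 tick 0 v(1, 2): F4/E4 m2 -> D5/G4 P5 similar
  -> R3 @ bar 4 tick 0 v(1, 2): D5 above G4
  -> R4 @ bar 4 tick 0 v(0, 1): C4/D5 M2 untreated
  -> R3 @ bar 4 tick 1 v(1, 2): D5 above G4
  -> R3 @ bar 4 tick 2 v(1, 2): D5 above G4
  -> R3 @ bar 4 tick 3 v(1, 2): D5 above G4
  -> R7 @ bar 5 tick 0 v(1,): D5->E4 leap 10st
  -> R8 @ bar 5 tick 0 v(0, 2): penult P8 not 3rd/6th
  -> R6 @ bar 6 tick 3 v(0, 2): closes on M3

(0, 0, R5, (0, 2))
(2, 0, R1, (0, 2))
(2, 0, R3, (1, 2))
(2, 1, R3, (1, 2))
(2, 2, R3, (1, 2))
(2, 3, R3, (1, 2))
(3, 0, R1, (0, 2))
(3, 0, R3, (1, 2))
(3, 1, R3, (1, 2))
(3, 2, R3, (1, 2))
(3, 3, R3, (1, 2))
(4, 0, R1, (0, 2))
(4, 0, R2, (1, 2))
(4, 0, R3, (1, 2))
(4, 0, R4, (0, 1))
(4, 1, R3, (1, 2))
(4, 2, R3, (1, 2))
(4, 3, R3, (1, 2))
(5, 0, R7, (1,))
(5, 0, R8, (0, 2))
(6, 3, R6, (0, 2))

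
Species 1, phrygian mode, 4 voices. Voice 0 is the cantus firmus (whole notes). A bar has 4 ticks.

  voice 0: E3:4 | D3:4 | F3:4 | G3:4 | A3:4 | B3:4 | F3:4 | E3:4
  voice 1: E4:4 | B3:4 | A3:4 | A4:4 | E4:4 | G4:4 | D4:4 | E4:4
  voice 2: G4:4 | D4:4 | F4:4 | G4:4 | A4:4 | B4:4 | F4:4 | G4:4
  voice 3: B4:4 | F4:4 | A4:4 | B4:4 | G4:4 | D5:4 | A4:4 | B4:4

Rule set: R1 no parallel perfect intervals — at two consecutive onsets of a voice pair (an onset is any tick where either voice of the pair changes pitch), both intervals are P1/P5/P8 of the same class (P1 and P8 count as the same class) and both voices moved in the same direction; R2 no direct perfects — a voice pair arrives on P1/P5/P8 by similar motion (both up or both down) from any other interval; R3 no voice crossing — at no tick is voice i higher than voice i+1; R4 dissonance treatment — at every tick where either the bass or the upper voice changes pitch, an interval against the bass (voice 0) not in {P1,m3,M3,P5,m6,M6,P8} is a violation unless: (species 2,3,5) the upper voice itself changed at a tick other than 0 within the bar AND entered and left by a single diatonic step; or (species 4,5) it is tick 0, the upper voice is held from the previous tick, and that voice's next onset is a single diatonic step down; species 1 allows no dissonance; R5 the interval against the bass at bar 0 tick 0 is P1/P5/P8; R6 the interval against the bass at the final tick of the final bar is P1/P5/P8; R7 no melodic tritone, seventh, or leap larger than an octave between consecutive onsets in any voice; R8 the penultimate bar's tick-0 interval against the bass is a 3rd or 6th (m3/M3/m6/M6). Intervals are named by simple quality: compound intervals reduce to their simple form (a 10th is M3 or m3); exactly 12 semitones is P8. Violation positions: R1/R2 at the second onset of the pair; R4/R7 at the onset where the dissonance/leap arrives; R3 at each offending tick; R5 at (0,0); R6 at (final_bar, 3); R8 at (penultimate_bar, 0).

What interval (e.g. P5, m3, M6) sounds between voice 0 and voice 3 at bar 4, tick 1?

m7

voice 0=A3 voice 3=G4 -> m7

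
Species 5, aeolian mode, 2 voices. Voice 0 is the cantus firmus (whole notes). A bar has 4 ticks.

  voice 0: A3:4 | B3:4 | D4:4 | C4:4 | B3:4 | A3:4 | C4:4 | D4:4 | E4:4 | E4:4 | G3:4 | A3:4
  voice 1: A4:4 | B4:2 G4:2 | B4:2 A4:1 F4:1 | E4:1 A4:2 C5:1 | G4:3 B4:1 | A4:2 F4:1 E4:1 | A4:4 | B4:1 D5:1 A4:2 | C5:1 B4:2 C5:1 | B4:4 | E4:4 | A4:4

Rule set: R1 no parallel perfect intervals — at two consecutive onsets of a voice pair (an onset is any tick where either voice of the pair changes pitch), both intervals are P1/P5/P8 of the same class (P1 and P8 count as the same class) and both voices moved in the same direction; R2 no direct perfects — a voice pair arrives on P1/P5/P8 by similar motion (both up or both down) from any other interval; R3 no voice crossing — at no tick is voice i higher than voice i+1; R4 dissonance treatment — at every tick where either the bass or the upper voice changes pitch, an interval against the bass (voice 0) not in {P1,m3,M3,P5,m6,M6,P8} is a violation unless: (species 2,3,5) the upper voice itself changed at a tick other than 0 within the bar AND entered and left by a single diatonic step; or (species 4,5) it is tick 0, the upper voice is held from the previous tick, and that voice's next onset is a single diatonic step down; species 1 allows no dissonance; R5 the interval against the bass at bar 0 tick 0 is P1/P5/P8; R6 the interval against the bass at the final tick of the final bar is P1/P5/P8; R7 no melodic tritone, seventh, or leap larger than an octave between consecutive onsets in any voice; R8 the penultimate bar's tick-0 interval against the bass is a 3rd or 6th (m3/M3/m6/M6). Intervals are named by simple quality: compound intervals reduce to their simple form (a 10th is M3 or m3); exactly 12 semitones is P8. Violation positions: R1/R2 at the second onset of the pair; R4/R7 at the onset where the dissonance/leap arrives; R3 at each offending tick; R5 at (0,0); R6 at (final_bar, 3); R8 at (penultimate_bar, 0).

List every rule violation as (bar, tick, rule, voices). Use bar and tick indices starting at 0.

bar 0: v0=A3 v1=A4 downbeat P8
bar 1: v0=B3 v1=B4 downbeat P8
bar 2: v0=D4 v1=B4 downbeat M6
bar 3: v0=C4 v1=E4 downbeat M3
bar 4: v0=B3 v1=G4 downbeat m6
bar 5: v0=A3 v1=A4 downbeat P8
bar 6: v0=C4 v1=A4 downbeat M6
bar 7: v0=D4 v1=B4 downbeat M6
bar 8: v0=E4 v1=C5 downbeat m6
bar 9: v0=E4 v1=B4 downbeat P5
bar 10: v0=G3 v1=E4 downbeat M6
bar 11: v0=A3 v1=A4 downbeat P8
  -> R1 @ bar 1 tick 0 v(0, 1): A3/A4 P8 -> B3/B4 P8 similar
  -> R1 @ bar 5 tick 0 v(0, 1): B3/B4 P8 -> A3/A4 P8 similar
  -> R2 @ bar 11 tick 0 v(0, 1): G3/E4 M6 -> A3/A4 P8 similar

(1, 0, R1, (0, 1))
(5, 0, R1, (0, 1))
(11, 0, R2, (0, 1))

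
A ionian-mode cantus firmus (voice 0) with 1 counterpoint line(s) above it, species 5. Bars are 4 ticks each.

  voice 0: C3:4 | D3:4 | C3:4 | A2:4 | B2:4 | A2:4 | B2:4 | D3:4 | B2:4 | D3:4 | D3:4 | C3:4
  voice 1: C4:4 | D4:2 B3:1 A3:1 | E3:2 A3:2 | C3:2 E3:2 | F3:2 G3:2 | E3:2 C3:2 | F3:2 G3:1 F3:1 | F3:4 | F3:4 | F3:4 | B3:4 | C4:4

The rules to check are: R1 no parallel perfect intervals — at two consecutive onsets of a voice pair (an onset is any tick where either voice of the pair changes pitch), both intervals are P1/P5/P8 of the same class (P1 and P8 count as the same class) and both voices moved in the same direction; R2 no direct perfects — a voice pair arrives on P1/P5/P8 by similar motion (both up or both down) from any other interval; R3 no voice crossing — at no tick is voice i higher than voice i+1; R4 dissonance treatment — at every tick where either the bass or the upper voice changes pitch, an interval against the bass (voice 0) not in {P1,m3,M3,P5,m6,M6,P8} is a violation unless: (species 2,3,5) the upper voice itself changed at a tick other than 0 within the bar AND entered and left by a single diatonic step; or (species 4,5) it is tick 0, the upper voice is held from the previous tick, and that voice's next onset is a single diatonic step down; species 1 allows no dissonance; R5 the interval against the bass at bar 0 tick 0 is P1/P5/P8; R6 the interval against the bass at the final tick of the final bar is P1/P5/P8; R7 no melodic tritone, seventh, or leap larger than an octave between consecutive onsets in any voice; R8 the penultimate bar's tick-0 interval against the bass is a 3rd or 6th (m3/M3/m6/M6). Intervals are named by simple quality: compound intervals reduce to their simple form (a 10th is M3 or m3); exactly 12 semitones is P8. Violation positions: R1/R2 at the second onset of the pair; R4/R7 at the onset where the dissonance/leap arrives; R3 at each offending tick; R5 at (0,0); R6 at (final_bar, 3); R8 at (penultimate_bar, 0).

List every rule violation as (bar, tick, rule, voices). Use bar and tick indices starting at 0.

bar 0: v0=C3 v1=C4 downbeat P8
bar 1: v0=D3 v1=D4 downbeat P8
bar 2: v0=C3 v1=E3 downbeat M3
bar 3: v0=A2 v1=C3 downbeat m3
bar 4: v0=B2 v1=F3 downbeat TT
bar 5: v0=A2 v1=E3 downbeat P5
bar 6: v0=B2 v1=F3 downbeat TT
bar 7: v0=D3 v1=F3 downbeat m3
bar 8: v0=B2 v1=F3 downbeat TT
bar 9: v0=D3 v1=F3 downbeat m3
bar 10: v0=D3 v1=B3 downbeat M6
bar 11: v0=C3 v1=C4 downbeat P8
  -> R1 @ bar 1 tick 0 v(0, 1): C3/C4 P8 -> D3/D4 P8 similar
  -> R4 @ bar 4 tick 0 v(0, 1): B2/F3 TT untreated
  -> R2 @ bar 5 tick 0 v(0, 1): B2/G3 m6 -> A2/E3 P5 similar
  -> R4 @ bar 6 tick 0 v(0, 1): B2/F3 TT untreated
  -> R4 @ bar 6 tick 3 v(0, 1): B2/F3 TT untreated
  -> R4 @ bar 8 tick 0 v(0, 1): B2/F3 TT untreated
  -> R7 @ bar 10 tick 0 v(1,): F3->B3 leap 6st

(1, 0, R1, (0, 1))
(4, 0, R4, (0, 1))
(5, 0, R2, (0, 1))
(6, 0, R4, (0, 1))
(6, 3, R4, (0, 1))
(8, 0, R4, (0, 1))
(10, 0, R7, (1,))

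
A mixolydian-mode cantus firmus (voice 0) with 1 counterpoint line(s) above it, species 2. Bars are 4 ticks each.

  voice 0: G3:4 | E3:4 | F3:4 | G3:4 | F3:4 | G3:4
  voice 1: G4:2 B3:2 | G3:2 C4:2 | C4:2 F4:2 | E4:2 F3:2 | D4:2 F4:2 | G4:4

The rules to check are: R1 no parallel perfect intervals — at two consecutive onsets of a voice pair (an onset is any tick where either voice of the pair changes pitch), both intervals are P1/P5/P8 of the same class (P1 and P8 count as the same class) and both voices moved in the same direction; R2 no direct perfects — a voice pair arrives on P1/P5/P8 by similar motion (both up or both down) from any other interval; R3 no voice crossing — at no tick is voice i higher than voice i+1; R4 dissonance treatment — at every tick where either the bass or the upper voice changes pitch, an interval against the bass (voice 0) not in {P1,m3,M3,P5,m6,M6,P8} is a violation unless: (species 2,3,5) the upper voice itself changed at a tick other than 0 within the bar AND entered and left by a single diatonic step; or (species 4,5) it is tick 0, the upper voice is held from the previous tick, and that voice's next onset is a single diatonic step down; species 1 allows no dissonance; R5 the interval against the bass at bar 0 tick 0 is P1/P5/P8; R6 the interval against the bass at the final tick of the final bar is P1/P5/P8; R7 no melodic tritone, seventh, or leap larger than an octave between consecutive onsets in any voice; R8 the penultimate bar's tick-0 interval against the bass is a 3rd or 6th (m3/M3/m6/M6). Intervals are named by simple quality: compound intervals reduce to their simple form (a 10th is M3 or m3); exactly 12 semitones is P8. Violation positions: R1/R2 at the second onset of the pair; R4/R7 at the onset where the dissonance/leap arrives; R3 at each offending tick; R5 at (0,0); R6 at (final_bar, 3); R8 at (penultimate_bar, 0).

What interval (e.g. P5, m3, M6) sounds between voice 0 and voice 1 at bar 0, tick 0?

P8

voice 0=G3 voice 1=G4 -> P8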